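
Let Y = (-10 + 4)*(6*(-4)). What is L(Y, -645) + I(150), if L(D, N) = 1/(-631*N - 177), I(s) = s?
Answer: 61022701/406818 ≈ 150.00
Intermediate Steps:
Y = 144 (Y = -6*(-24) = 144)
L(D, N) = 1/(-177 - 631*N)
L(Y, -645) + I(150) = -1/(177 + 631*(-645)) + 150 = -1/(177 - 406995) + 150 = -1/(-406818) + 150 = -1*(-1/406818) + 150 = 1/406818 + 150 = 61022701/406818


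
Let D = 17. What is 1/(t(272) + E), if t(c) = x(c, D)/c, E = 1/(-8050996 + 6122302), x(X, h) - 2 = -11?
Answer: -262302384/8679259 ≈ -30.222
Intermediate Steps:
x(X, h) = -9 (x(X, h) = 2 - 11 = -9)
E = -1/1928694 (E = 1/(-1928694) = -1/1928694 ≈ -5.1849e-7)
t(c) = -9/c
1/(t(272) + E) = 1/(-9/272 - 1/1928694) = 1/(-8679259/262302384) = -262302384/8679259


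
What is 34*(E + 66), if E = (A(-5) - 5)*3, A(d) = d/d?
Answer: 1836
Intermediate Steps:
A(d) = 1
E = -12 (E = (1 - 5)*3 = -4*3 = -12)
34*(E + 66) = 34*(-12 + 66) = 34*54 = 1836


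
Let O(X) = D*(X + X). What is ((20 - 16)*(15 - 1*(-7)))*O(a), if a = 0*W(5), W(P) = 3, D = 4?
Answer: 0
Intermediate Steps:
a = 0 (a = 0*3 = 0)
O(X) = 8*X (O(X) = 4*(X + X) = 4*(2*X) = 8*X)
((20 - 16)*(15 - 1*(-7)))*O(a) = ((20 - 16)*(15 - 1*(-7)))*(8*0) = (4*(15 + 7))*0 = (4*22)*0 = 88*0 = 0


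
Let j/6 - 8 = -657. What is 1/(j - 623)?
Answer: -1/4517 ≈ -0.00022139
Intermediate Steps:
j = -3894 (j = 48 + 6*(-657) = 48 - 3942 = -3894)
1/(j - 623) = 1/(-3894 - 623) = 1/(-4517) = -1/4517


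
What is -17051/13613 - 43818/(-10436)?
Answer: 209275099/71032634 ≈ 2.9462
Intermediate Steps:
-17051/13613 - 43818/(-10436) = -17051*1/13613 - 43818*(-1/10436) = -17051/13613 + 21909/5218 = 209275099/71032634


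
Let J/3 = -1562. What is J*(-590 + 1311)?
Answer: -3378606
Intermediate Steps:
J = -4686 (J = 3*(-1562) = -4686)
J*(-590 + 1311) = -4686*(-590 + 1311) = -4686*721 = -3378606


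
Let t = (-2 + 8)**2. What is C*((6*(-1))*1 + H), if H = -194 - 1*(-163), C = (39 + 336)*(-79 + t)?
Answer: 596625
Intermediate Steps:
t = 36 (t = 6**2 = 36)
C = -16125 (C = (39 + 336)*(-79 + 36) = 375*(-43) = -16125)
H = -31 (H = -194 + 163 = -31)
C*((6*(-1))*1 + H) = -16125*((6*(-1))*1 - 31) = -16125*(-6*1 - 31) = -16125*(-6 - 31) = -16125*(-37) = 596625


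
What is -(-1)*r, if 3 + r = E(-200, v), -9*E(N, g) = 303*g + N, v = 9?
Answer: -2554/9 ≈ -283.78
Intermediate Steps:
E(N, g) = -101*g/3 - N/9 (E(N, g) = -(303*g + N)/9 = -(N + 303*g)/9 = -101*g/3 - N/9)
r = -2554/9 (r = -3 + (-101/3*9 - ⅑*(-200)) = -3 + (-303 + 200/9) = -3 - 2527/9 = -2554/9 ≈ -283.78)
-(-1)*r = -(-1)*(-2554)/9 = -1*2554/9 = -2554/9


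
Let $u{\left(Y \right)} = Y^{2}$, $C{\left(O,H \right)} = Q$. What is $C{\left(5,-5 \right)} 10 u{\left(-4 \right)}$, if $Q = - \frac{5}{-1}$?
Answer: $800$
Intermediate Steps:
$Q = 5$ ($Q = \left(-5\right) \left(-1\right) = 5$)
$C{\left(O,H \right)} = 5$
$C{\left(5,-5 \right)} 10 u{\left(-4 \right)} = 5 \cdot 10 \left(-4\right)^{2} = 50 \cdot 16 = 800$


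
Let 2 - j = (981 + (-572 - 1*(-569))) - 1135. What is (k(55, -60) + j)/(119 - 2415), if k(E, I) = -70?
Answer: -89/2296 ≈ -0.038763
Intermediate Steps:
j = 159 (j = 2 - ((981 + (-572 - 1*(-569))) - 1135) = 2 - ((981 + (-572 + 569)) - 1135) = 2 - ((981 - 3) - 1135) = 2 - (978 - 1135) = 2 - 1*(-157) = 2 + 157 = 159)
(k(55, -60) + j)/(119 - 2415) = (-70 + 159)/(119 - 2415) = 89/(-2296) = 89*(-1/2296) = -89/2296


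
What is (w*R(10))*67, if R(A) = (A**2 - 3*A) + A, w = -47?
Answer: -251920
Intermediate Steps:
R(A) = A**2 - 2*A
(w*R(10))*67 = -470*(-2 + 10)*67 = -470*8*67 = -47*80*67 = -3760*67 = -251920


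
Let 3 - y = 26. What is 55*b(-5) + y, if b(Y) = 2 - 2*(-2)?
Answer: 307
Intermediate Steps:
y = -23 (y = 3 - 1*26 = 3 - 26 = -23)
b(Y) = 6 (b(Y) = 2 + 4 = 6)
55*b(-5) + y = 55*6 - 23 = 330 - 23 = 307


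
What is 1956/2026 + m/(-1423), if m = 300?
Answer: 1087794/1441499 ≈ 0.75463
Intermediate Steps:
1956/2026 + m/(-1423) = 1956/2026 + 300/(-1423) = 1956*(1/2026) + 300*(-1/1423) = 978/1013 - 300/1423 = 1087794/1441499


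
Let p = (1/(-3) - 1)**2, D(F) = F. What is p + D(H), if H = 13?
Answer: 133/9 ≈ 14.778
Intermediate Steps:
p = 16/9 (p = (-1/3 - 1)**2 = (-4/3)**2 = 16/9 ≈ 1.7778)
p + D(H) = 16/9 + 13 = 133/9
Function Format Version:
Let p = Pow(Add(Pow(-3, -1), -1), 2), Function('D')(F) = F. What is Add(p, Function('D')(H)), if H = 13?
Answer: Rational(133, 9) ≈ 14.778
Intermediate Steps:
p = Rational(16, 9) (p = Pow(Add(Rational(-1, 3), -1), 2) = Pow(Rational(-4, 3), 2) = Rational(16, 9) ≈ 1.7778)
Add(p, Function('D')(H)) = Add(Rational(16, 9), 13) = Rational(133, 9)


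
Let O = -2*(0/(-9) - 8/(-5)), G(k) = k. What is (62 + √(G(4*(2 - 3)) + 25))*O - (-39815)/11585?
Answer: -2258649/11585 - 16*√21/5 ≈ -209.63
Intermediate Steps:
O = -16/5 (O = -2*(0*(-⅑) - 8*(-⅕)) = -2*(0 + 8/5) = -2*8/5 = -16/5 ≈ -3.2000)
(62 + √(G(4*(2 - 3)) + 25))*O - (-39815)/11585 = (62 + √(4*(2 - 3) + 25))*(-16/5) - (-39815)/11585 = (62 + √(4*(-1) + 25))*(-16/5) - (-39815)/11585 = (62 + √(-4 + 25))*(-16/5) - 1*(-7963/2317) = (62 + √21)*(-16/5) + 7963/2317 = (-992/5 - 16*√21/5) + 7963/2317 = -2258649/11585 - 16*√21/5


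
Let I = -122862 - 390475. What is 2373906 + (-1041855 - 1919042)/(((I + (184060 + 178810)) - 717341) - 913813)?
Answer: 4229403742523/1781621 ≈ 2.3739e+6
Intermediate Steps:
I = -513337
2373906 + (-1041855 - 1919042)/(((I + (184060 + 178810)) - 717341) - 913813) = 2373906 + (-1041855 - 1919042)/(((-513337 + (184060 + 178810)) - 717341) - 913813) = 2373906 - 2960897/(((-513337 + 362870) - 717341) - 913813) = 2373906 - 2960897/((-150467 - 717341) - 913813) = 2373906 - 2960897/(-867808 - 913813) = 2373906 - 2960897/(-1781621) = 2373906 - 2960897*(-1/1781621) = 2373906 + 2960897/1781621 = 4229403742523/1781621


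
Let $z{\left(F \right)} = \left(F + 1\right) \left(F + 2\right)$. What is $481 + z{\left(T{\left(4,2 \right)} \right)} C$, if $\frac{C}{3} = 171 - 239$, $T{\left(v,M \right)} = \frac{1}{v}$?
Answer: $- \frac{371}{4} \approx -92.75$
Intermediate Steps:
$z{\left(F \right)} = \left(1 + F\right) \left(2 + F\right)$
$C = -204$ ($C = 3 \left(171 - 239\right) = 3 \left(-68\right) = -204$)
$481 + z{\left(T{\left(4,2 \right)} \right)} C = 481 + \left(2 + \left(\frac{1}{4}\right)^{2} + \frac{3}{4}\right) \left(-204\right) = 481 + \left(2 + \left(\frac{1}{4}\right)^{2} + 3 \cdot \frac{1}{4}\right) \left(-204\right) = 481 + \left(2 + \frac{1}{16} + \frac{3}{4}\right) \left(-204\right) = 481 + \frac{45}{16} \left(-204\right) = 481 - \frac{2295}{4} = - \frac{371}{4}$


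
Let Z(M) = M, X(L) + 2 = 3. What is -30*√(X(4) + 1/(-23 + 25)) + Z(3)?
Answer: 3 - 15*√6 ≈ -33.742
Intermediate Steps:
X(L) = 1 (X(L) = -2 + 3 = 1)
-30*√(X(4) + 1/(-23 + 25)) + Z(3) = -30*√(1 + 1/(-23 + 25)) + 3 = -30*√(1 + 1/2) + 3 = -30*√(1 + ½) + 3 = -15*√6 + 3 = 3 - 15*√6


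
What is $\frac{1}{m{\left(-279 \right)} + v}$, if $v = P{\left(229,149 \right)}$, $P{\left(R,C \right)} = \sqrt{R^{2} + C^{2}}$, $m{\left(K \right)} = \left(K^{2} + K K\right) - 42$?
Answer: $\frac{77820}{12111867479} - \frac{\sqrt{74642}}{24223734958} \approx 6.4138 \cdot 10^{-6}$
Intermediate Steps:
$m{\left(K \right)} = -42 + 2 K^{2}$ ($m{\left(K \right)} = \left(K^{2} + K^{2}\right) - 42 = 2 K^{2} - 42 = -42 + 2 K^{2}$)
$P{\left(R,C \right)} = \sqrt{C^{2} + R^{2}}$
$v = \sqrt{74642}$ ($v = \sqrt{149^{2} + 229^{2}} = \sqrt{22201 + 52441} = \sqrt{74642} \approx 273.21$)
$\frac{1}{m{\left(-279 \right)} + v} = \frac{1}{\left(-42 + 2 \left(-279\right)^{2}\right) + \sqrt{74642}} = \frac{1}{\left(-42 + 2 \cdot 77841\right) + \sqrt{74642}} = \frac{1}{\left(-42 + 155682\right) + \sqrt{74642}} = \frac{1}{155640 + \sqrt{74642}}$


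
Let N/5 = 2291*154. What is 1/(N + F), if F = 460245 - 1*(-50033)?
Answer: 1/2274348 ≈ 4.3969e-7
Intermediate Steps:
N = 1764070 (N = 5*(2291*154) = 5*352814 = 1764070)
F = 510278 (F = 460245 + 50033 = 510278)
1/(N + F) = 1/(1764070 + 510278) = 1/2274348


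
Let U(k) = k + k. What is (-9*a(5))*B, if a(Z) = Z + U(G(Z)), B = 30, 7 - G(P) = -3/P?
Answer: -5454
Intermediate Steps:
G(P) = 7 + 3/P (G(P) = 7 - (-3)/P = 7 + 3/P)
U(k) = 2*k
a(Z) = 14 + Z + 6/Z (a(Z) = Z + 2*(7 + 3/Z) = Z + (14 + 6/Z) = 14 + Z + 6/Z)
(-9*a(5))*B = -9*(14 + 5 + 6/5)*30 = -9*101/5*30 = -909/5*30 = -5454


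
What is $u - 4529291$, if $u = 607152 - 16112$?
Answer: $-3938251$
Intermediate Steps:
$u = 591040$ ($u = 607152 - 16112 = 591040$)
$u - 4529291 = 591040 - 4529291 = -3938251$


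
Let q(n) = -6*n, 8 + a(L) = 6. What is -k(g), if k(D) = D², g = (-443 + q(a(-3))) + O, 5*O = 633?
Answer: -2316484/25 ≈ -92659.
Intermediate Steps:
O = 633/5 (O = (⅕)*633 = 633/5 ≈ 126.60)
a(L) = -2 (a(L) = -8 + 6 = -2)
g = -1522/5 (g = (-443 - 6*(-2)) + 633/5 = (-443 + 12) + 633/5 = -431 + 633/5 = -1522/5 ≈ -304.40)
-k(g) = -(-1522/5)² = -1*2316484/25 = -2316484/25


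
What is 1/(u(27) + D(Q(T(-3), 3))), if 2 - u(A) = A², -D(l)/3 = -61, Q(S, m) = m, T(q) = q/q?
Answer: -1/544 ≈ -0.0018382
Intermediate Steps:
T(q) = 1
D(l) = 183 (D(l) = -3*(-61) = 183)
u(A) = 2 - A²
1/(u(27) + D(Q(T(-3), 3))) = 1/((2 - 1*27²) + 183) = 1/((2 - 1*729) + 183) = 1/((2 - 729) + 183) = 1/(-727 + 183) = 1/(-544) = -1/544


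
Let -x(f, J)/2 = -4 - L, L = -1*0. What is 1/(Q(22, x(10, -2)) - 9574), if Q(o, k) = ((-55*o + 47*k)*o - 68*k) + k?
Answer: -1/28458 ≈ -3.5139e-5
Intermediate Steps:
L = 0
x(f, J) = 8 (x(f, J) = -2*(-4 - 1*0) = -2*(-4 + 0) = -2*(-4) = 8)
Q(o, k) = -67*k + o*(-55*o + 47*k) (Q(o, k) = (o*(-55*o + 47*k) - 68*k) + k = (-68*k + o*(-55*o + 47*k)) + k = -67*k + o*(-55*o + 47*k))
1/(Q(22, x(10, -2)) - 9574) = 1/((-67*8 - 55*22² + 47*8*22) - 9574) = 1/((-536 - 55*484 + 8272) - 9574) = 1/((-536 - 26620 + 8272) - 9574) = 1/(-18884 - 9574) = 1/(-28458) = -1/28458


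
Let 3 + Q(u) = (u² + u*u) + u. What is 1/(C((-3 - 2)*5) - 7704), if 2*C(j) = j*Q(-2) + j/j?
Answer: -1/7741 ≈ -0.00012918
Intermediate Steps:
Q(u) = -3 + u + 2*u² (Q(u) = -3 + ((u² + u*u) + u) = -3 + ((u² + u²) + u) = -3 + (2*u² + u) = -3 + (u + 2*u²) = -3 + u + 2*u²)
C(j) = ½ + 3*j/2 (C(j) = (j*(-3 - 2 + 2*(-2)²) + j/j)/2 = (j*(-3 - 2 + 2*4) + 1)/2 = (j*(-3 - 2 + 8) + 1)/2 = (j*3 + 1)/2 = (3*j + 1)/2 = (1 + 3*j)/2 = ½ + 3*j/2)
1/(C((-3 - 2)*5) - 7704) = 1/((½ + 3*((-3 - 2)*5)/2) - 7704) = 1/((½ + 3*(-5*5)/2) - 7704) = 1/((½ + (3/2)*(-25)) - 7704) = 1/((½ - 75/2) - 7704) = 1/(-37 - 7704) = 1/(-7741) = -1/7741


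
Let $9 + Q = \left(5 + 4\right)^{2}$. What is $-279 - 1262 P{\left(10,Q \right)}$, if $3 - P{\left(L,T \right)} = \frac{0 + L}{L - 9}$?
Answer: $8555$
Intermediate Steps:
$Q = 72$ ($Q = -9 + \left(5 + 4\right)^{2} = -9 + 9^{2} = -9 + 81 = 72$)
$P{\left(L,T \right)} = 3 - \frac{L}{-9 + L}$ ($P{\left(L,T \right)} = 3 - \frac{0 + L}{L - 9} = 3 - \frac{L}{-9 + L}$)
$-279 - 1262 P{\left(10,Q \right)} = -279 - 1262 \frac{-27 + 2 \cdot 10}{-9 + 10} = -279 - 1262 \frac{-27 + 20}{1} = -279 - 1262 \cdot 1 \left(-7\right) = -279 - -8834 = -279 + 8834 = 8555$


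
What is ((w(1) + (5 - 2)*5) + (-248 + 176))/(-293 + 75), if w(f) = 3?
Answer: 27/109 ≈ 0.24771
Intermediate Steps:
((w(1) + (5 - 2)*5) + (-248 + 176))/(-293 + 75) = ((3 + (5 - 2)*5) + (-248 + 176))/(-293 + 75) = ((3 + 3*5) - 72)/(-218) = ((3 + 15) - 72)*(-1/218) = (18 - 72)*(-1/218) = -54*(-1/218) = 27/109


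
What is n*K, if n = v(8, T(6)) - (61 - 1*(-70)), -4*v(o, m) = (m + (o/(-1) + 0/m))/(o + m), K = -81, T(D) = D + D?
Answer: 212301/20 ≈ 10615.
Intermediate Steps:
T(D) = 2*D
v(o, m) = -(m - o)/(4*(m + o)) (v(o, m) = -(m + (o/(-1) + 0/m))/(4*(o + m)) = -(m + (o*(-1) + 0))/(4*(m + o)) = -(m + (-o + 0))/(4*(m + o)) = -(m - o)/(4*(m + o)))
n = -2621/20 (n = (8 - 2*6)/(4*(2*6 + 8)) - (61 - 1*(-70)) = (8 - 1*12)/(4*(12 + 8)) - (61 + 70) = (¼)*(8 - 12)/20 - 1*131 = (¼)*(1/20)*(-4) - 131 = -1/20 - 131 = -2621/20 ≈ -131.05)
n*K = -2621/20*(-81) = 212301/20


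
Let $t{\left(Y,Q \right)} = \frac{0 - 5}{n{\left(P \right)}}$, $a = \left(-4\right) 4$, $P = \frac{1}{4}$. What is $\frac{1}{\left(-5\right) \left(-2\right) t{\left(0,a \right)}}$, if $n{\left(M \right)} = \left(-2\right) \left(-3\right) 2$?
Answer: $- \frac{6}{25} \approx -0.24$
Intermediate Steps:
$P = \frac{1}{4} \approx 0.25$
$n{\left(M \right)} = 12$ ($n{\left(M \right)} = 6 \cdot 2 = 12$)
$a = -16$
$t{\left(Y,Q \right)} = - \frac{5}{12}$ ($t{\left(Y,Q \right)} = \frac{0 - 5}{12} = \left(0 - 5\right) \frac{1}{12} = \left(-5\right) \frac{1}{12} = - \frac{5}{12}$)
$\frac{1}{\left(-5\right) \left(-2\right) t{\left(0,a \right)}} = \frac{1}{\left(-5\right) \left(-2\right) \left(- \frac{5}{12}\right)} = \frac{1}{10 \left(- \frac{5}{12}\right)} = \frac{1}{- \frac{25}{6}} = - \frac{6}{25}$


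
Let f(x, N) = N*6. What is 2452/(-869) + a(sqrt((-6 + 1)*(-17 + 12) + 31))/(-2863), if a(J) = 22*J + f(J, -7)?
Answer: -997654/355421 - 44*sqrt(14)/2863 ≈ -2.8645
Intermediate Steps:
f(x, N) = 6*N
a(J) = -42 + 22*J (a(J) = 22*J + 6*(-7) = 22*J - 42 = -42 + 22*J)
2452/(-869) + a(sqrt((-6 + 1)*(-17 + 12) + 31))/(-2863) = 2452/(-869) + (-42 + 22*sqrt((-6 + 1)*(-17 + 12) + 31))/(-2863) = 2452*(-1/869) + (-42 + 22*sqrt(-5*(-5) + 31))*(-1/2863) = -2452/869 + (-42 + 22*sqrt(25 + 31))*(-1/2863) = -2452/869 + (-42 + 22*sqrt(56))*(-1/2863) = -2452/869 + (-42 + 22*(2*sqrt(14)))*(-1/2863) = -2452/869 + (-42 + 44*sqrt(14))*(-1/2863) = -2452/869 + (6/409 - 44*sqrt(14)/2863) = -997654/355421 - 44*sqrt(14)/2863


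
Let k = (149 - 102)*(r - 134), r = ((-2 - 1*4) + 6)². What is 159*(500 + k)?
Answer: -921882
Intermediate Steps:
r = 0 (r = ((-2 - 4) + 6)² = (-6 + 6)² = 0² = 0)
k = -6298 (k = (149 - 102)*(0 - 134) = 47*(-134) = -6298)
159*(500 + k) = 159*(500 - 6298) = 159*(-5798) = -921882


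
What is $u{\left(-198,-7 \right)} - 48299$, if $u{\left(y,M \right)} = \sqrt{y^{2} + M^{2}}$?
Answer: $-48299 + \sqrt{39253} \approx -48101.0$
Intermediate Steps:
$u{\left(y,M \right)} = \sqrt{M^{2} + y^{2}}$
$u{\left(-198,-7 \right)} - 48299 = \sqrt{\left(-7\right)^{2} + \left(-198\right)^{2}} - 48299 = \sqrt{49 + 39204} - 48299 = \sqrt{39253} - 48299 = -48299 + \sqrt{39253}$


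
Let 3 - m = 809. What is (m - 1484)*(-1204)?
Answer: 2757160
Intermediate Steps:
m = -806 (m = 3 - 1*809 = 3 - 809 = -806)
(m - 1484)*(-1204) = (-806 - 1484)*(-1204) = -2290*(-1204) = 2757160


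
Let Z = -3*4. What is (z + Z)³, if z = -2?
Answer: -2744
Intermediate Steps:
Z = -12
(z + Z)³ = (-2 - 12)³ = (-14)³ = -2744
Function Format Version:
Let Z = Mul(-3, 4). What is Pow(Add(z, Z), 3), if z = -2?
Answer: -2744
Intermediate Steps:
Z = -12
Pow(Add(z, Z), 3) = Pow(Add(-2, -12), 3) = Pow(-14, 3) = -2744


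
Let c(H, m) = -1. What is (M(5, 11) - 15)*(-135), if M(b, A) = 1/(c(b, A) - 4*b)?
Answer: 14220/7 ≈ 2031.4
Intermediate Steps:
M(b, A) = 1/(-1 - 4*b)
(M(5, 11) - 15)*(-135) = (-1/(1 + 4*5) - 15)*(-135) = (-1/(1 + 20) - 15)*(-135) = (-1/21 - 15)*(-135) = -316/21*(-135) = 14220/7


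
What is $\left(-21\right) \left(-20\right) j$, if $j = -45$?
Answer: $-18900$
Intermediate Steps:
$\left(-21\right) \left(-20\right) j = \left(-21\right) \left(-20\right) \left(-45\right) = 420 \left(-45\right) = -18900$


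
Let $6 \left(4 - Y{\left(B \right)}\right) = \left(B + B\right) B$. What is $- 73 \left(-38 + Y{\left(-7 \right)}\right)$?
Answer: $\frac{11023}{3} \approx 3674.3$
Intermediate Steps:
$Y{\left(B \right)} = 4 - \frac{B^{2}}{3}$ ($Y{\left(B \right)} = 4 - \frac{\left(B + B\right) B}{6} = 4 - \frac{2 B B}{6} = 4 - \frac{2 B^{2}}{6} = 4 - \frac{B^{2}}{3}$)
$- 73 \left(-38 + Y{\left(-7 \right)}\right) = - 73 \left(-38 + \left(4 - \frac{\left(-7\right)^{2}}{3}\right)\right) = - 73 \left(-38 + \left(4 - \frac{49}{3}\right)\right) = - 73 \left(-38 - \frac{37}{3}\right) = \left(-73\right) \left(- \frac{151}{3}\right) = \frac{11023}{3}$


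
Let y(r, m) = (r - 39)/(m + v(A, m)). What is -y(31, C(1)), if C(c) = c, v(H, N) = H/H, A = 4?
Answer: 4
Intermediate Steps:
v(H, N) = 1
y(r, m) = (-39 + r)/(1 + m) (y(r, m) = (r - 39)/(m + 1) = (-39 + r)/(1 + m))
-y(31, C(1)) = -(-39 + 31)/(1 + 1) = -(-8)/2 = -1*(-4) = 4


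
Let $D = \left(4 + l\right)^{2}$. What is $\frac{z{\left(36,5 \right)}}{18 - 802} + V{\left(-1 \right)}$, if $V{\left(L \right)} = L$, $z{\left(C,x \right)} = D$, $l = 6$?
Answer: $- \frac{221}{196} \approx -1.1276$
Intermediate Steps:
$D = 100$ ($D = \left(4 + 6\right)^{2} = 10^{2} = 100$)
$z{\left(C,x \right)} = 100$
$\frac{z{\left(36,5 \right)}}{18 - 802} + V{\left(-1 \right)} = \frac{1}{18 - 802} \cdot 100 - 1 = \frac{1}{-784} \cdot 100 - 1 = \left(- \frac{1}{784}\right) 100 - 1 = - \frac{25}{196} - 1 = - \frac{221}{196}$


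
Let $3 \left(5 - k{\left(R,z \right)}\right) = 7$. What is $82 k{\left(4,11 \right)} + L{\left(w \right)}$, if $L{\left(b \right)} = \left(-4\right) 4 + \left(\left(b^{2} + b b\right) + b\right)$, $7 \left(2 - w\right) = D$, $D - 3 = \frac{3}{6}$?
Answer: $\frac{626}{3} \approx 208.67$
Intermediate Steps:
$D = \frac{7}{2}$ ($D = 3 + \frac{3}{6} = 3 + 3 \cdot \frac{1}{6} = 3 + \frac{1}{2} = \frac{7}{2} \approx 3.5$)
$k{\left(R,z \right)} = \frac{8}{3}$ ($k{\left(R,z \right)} = 5 - \frac{7}{3} = \frac{8}{3}$)
$w = \frac{3}{2}$ ($w = 2 - \frac{1}{2} = \frac{3}{2} \approx 1.5$)
$L{\left(b \right)} = -16 + b + 2 b^{2}$ ($L{\left(b \right)} = -16 + \left(\left(b^{2} + b^{2}\right) + b\right) = -16 + \left(2 b^{2} + b\right) = -16 + \left(b + 2 b^{2}\right) = -16 + b + 2 b^{2}$)
$82 k{\left(4,11 \right)} + L{\left(w \right)} = 82 \cdot \frac{8}{3} + \left(-16 + \frac{3}{2} + 2 \left(\frac{3}{2}\right)^{2}\right) = \frac{656}{3} + \left(-16 + \frac{3}{2} + 2 \cdot \frac{9}{4}\right) = \frac{656}{3} + \left(-16 + \frac{3}{2} + \frac{9}{2}\right) = \frac{656}{3} - 10 = \frac{626}{3}$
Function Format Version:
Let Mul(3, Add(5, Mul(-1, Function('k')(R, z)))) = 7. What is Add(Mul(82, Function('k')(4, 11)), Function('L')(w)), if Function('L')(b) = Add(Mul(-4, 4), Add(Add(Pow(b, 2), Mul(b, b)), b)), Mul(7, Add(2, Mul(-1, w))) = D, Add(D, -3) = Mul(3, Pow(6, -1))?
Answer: Rational(626, 3) ≈ 208.67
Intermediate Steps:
D = Rational(7, 2) (D = Add(3, Mul(3, Pow(6, -1))) = Add(3, Mul(3, Rational(1, 6))) = Add(3, Rational(1, 2)) = Rational(7, 2) ≈ 3.5000)
Function('k')(R, z) = Rational(8, 3) (Function('k')(R, z) = Add(5, Mul(Rational(-1, 3), 7)) = Add(5, Rational(-7, 3)) = Rational(8, 3))
w = Rational(3, 2) (w = Add(2, Mul(Rational(-1, 7), Rational(7, 2))) = Add(2, Rational(-1, 2)) = Rational(3, 2) ≈ 1.5000)
Function('L')(b) = Add(-16, b, Mul(2, Pow(b, 2))) (Function('L')(b) = Add(-16, Add(Add(Pow(b, 2), Pow(b, 2)), b)) = Add(-16, Add(Mul(2, Pow(b, 2)), b)) = Add(-16, Add(b, Mul(2, Pow(b, 2)))) = Add(-16, b, Mul(2, Pow(b, 2))))
Add(Mul(82, Function('k')(4, 11)), Function('L')(w)) = Add(Mul(82, Rational(8, 3)), Add(-16, Rational(3, 2), Mul(2, Pow(Rational(3, 2), 2)))) = Add(Rational(656, 3), Add(-16, Rational(3, 2), Mul(2, Rational(9, 4)))) = Add(Rational(656, 3), Add(-16, Rational(3, 2), Rational(9, 2))) = Add(Rational(656, 3), -10) = Rational(626, 3)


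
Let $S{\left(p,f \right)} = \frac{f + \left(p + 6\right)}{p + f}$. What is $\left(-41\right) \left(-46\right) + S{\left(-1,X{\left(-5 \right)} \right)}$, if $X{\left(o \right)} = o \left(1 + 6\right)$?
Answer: $\frac{11321}{6} \approx 1886.8$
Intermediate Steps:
$X{\left(o \right)} = 7 o$ ($X{\left(o \right)} = o 7 = 7 o$)
$S{\left(p,f \right)} = \frac{6 + f + p}{f + p}$ ($S{\left(p,f \right)} = \frac{f + \left(6 + p\right)}{f + p} = \frac{6 + f + p}{f + p}$)
$\left(-41\right) \left(-46\right) + S{\left(-1,X{\left(-5 \right)} \right)} = \left(-41\right) \left(-46\right) + \frac{6 + 7 \left(-5\right) - 1}{7 \left(-5\right) - 1} = 1886 + \frac{6 - 35 - 1}{-35 - 1} = 1886 + \frac{1}{-36} \left(-30\right) = 1886 - - \frac{5}{6} = 1886 + \frac{5}{6} = \frac{11321}{6}$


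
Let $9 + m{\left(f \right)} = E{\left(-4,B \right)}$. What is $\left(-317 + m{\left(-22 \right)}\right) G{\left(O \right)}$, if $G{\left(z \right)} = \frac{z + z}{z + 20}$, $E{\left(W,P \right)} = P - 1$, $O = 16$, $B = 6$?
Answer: $- \frac{856}{3} \approx -285.33$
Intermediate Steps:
$E{\left(W,P \right)} = -1 + P$
$m{\left(f \right)} = -4$ ($m{\left(f \right)} = -9 + \left(-1 + 6\right) = -9 + 5 = -4$)
$G{\left(z \right)} = \frac{2 z}{20 + z}$
$\left(-317 + m{\left(-22 \right)}\right) G{\left(O \right)} = \left(-317 - 4\right) 2 \cdot 16 \frac{1}{20 + 16} = - 321 \cdot 2 \cdot 16 \cdot \frac{1}{36} = \left(-321\right) \frac{8}{9} = - \frac{856}{3}$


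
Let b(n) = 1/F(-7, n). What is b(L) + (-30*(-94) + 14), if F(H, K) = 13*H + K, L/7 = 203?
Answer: 3769221/1330 ≈ 2834.0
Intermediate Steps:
L = 1421 (L = 7*203 = 1421)
F(H, K) = K + 13*H
b(n) = 1/(-91 + n) (b(n) = 1/(n + 13*(-7)) = 1/(n - 91) = 1/(-91 + n))
b(L) + (-30*(-94) + 14) = 1/(-91 + 1421) + (-30*(-94) + 14) = 1/1330 + (2820 + 14) = 1/1330 + 2834 = 3769221/1330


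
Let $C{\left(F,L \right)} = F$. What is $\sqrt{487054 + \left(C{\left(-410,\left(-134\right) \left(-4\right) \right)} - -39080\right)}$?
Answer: $2 \sqrt{131431} \approx 725.07$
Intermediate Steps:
$\sqrt{487054 + \left(C{\left(-410,\left(-134\right) \left(-4\right) \right)} - -39080\right)} = \sqrt{487054 - -38670} = \sqrt{487054 + \left(-410 + 39080\right)} = \sqrt{487054 + 38670} = \sqrt{525724} = 2 \sqrt{131431}$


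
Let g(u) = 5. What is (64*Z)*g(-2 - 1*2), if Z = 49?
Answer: 15680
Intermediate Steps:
(64*Z)*g(-2 - 1*2) = (64*49)*5 = 3136*5 = 15680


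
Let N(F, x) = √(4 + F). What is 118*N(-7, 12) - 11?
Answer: -11 + 118*I*√3 ≈ -11.0 + 204.38*I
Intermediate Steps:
118*N(-7, 12) - 11 = 118*√(4 - 7) - 11 = 118*√(-3) - 11 = 118*(I*√3) - 11 = 118*I*√3 - 11 = -11 + 118*I*√3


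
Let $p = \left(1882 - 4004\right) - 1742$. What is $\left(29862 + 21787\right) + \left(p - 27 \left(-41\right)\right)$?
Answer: $48892$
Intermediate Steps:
$p = -3864$ ($p = -2122 - 1742 = -3864$)
$\left(29862 + 21787\right) + \left(p - 27 \left(-41\right)\right) = \left(29862 + 21787\right) - \left(3864 + 27 \left(-41\right)\right) = 51649 - 2757 = 48892$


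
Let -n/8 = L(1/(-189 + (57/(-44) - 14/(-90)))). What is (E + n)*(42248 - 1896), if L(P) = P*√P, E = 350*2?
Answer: 28246400 + 3835054080*I*√20706235/141734931529 ≈ 2.8246e+7 + 123.12*I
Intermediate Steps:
E = 700
L(P) = P^(3/2)
n = 95040*I*√20706235/141734931529 (n = -8*(-11880*I*√20706235/141734931529) = -(-95040)*I*√20706235/141734931529 = 95040*I*√20706235/141734931529 ≈ 0.0030513*I)
(E + n)*(42248 - 1896) = (700 + 95040*I*√20706235/141734931529)*(42248 - 1896) = (700 + 95040*I*√20706235/141734931529)*40352 = 28246400 + 3835054080*I*√20706235/141734931529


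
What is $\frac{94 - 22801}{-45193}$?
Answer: $\frac{22707}{45193} \approx 0.50245$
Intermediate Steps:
$\frac{94 - 22801}{-45193} = \left(94 - 22801\right) \left(- \frac{1}{45193}\right) = \left(-22707\right) \left(- \frac{1}{45193}\right) = \frac{22707}{45193}$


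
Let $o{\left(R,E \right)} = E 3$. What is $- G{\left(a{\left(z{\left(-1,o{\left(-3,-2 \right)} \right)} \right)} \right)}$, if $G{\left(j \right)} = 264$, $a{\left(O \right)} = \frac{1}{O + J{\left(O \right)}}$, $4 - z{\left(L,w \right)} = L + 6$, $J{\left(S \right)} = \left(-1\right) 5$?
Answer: $-264$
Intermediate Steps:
$o{\left(R,E \right)} = 3 E$
$J{\left(S \right)} = -5$
$z{\left(L,w \right)} = -2 - L$ ($z{\left(L,w \right)} = 4 - \left(L + 6\right) = 4 - \left(6 + L\right) = -2 - L$)
$a{\left(O \right)} = \frac{1}{-5 + O}$ ($a{\left(O \right)} = \frac{1}{O - 5} = \frac{1}{-5 + O}$)
$- G{\left(a{\left(z{\left(-1,o{\left(-3,-2 \right)} \right)} \right)} \right)} = \left(-1\right) 264 = -264$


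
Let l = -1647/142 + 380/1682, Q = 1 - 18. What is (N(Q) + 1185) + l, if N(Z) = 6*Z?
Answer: 127975879/119422 ≈ 1071.6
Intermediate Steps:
Q = -17
l = -1358147/119422 (l = -1647*1/142 + 380*(1/1682) = -1647/142 + 190/841 = -1358147/119422 ≈ -11.373)
(N(Q) + 1185) + l = (6*(-17) + 1185) - 1358147/119422 = (-102 + 1185) - 1358147/119422 = 1083 - 1358147/119422 = 127975879/119422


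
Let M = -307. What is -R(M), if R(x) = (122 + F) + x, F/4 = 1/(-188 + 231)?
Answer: 7951/43 ≈ 184.91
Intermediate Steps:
F = 4/43 (F = 4/(-188 + 231) = 4/43 ≈ 0.093023)
R(x) = 5250/43 + x (R(x) = (122 + 4/43) + x = 5250/43 + x)
-R(M) = -(5250/43 - 307) = -1*(-7951/43) = 7951/43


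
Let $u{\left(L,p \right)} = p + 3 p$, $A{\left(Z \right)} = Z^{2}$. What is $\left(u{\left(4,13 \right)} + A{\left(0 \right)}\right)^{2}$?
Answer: $2704$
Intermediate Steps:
$u{\left(L,p \right)} = 4 p$
$\left(u{\left(4,13 \right)} + A{\left(0 \right)}\right)^{2} = \left(4 \cdot 13 + 0^{2}\right)^{2} = \left(52 + 0\right)^{2} = 52^{2} = 2704$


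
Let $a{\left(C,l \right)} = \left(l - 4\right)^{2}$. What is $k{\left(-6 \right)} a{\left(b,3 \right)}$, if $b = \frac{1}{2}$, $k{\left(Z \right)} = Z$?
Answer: $-6$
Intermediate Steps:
$b = \frac{1}{2} \approx 0.5$
$a{\left(C,l \right)} = \left(-4 + l\right)^{2}$
$k{\left(-6 \right)} a{\left(b,3 \right)} = - 6 \left(-4 + 3\right)^{2} = - 6 \left(-1\right)^{2} = \left(-6\right) 1 = -6$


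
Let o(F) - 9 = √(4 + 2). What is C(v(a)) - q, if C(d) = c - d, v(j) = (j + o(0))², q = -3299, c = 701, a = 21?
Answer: 3094 - 60*√6 ≈ 2947.0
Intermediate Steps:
o(F) = 9 + √6 (o(F) = 9 + √(4 + 2) = 9 + √6)
v(j) = (9 + j + √6)² (v(j) = (j + (9 + √6))² = (9 + j + √6)²)
C(d) = 701 - d
C(v(a)) - q = (701 - (9 + 21 + √6)²) - 1*(-3299) = (701 - (30 + √6)²) + 3299 = 4000 - (30 + √6)²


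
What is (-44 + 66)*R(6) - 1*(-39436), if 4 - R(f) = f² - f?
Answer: 38864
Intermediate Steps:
R(f) = 4 + f - f² (R(f) = 4 - (f² - f) = 4 + (f - f²) = 4 + f - f²)
(-44 + 66)*R(6) - 1*(-39436) = (-44 + 66)*(4 + 6 - 1*6²) - 1*(-39436) = 22*(4 + 6 - 1*36) + 39436 = 22*(4 + 6 - 36) + 39436 = 22*(-26) + 39436 = -572 + 39436 = 38864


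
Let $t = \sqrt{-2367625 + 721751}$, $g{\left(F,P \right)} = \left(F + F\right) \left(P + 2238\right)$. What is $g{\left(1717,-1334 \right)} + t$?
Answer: $3104336 + i \sqrt{1645874} \approx 3.1043 \cdot 10^{6} + 1282.9 i$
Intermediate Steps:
$g{\left(F,P \right)} = 2 F \left(2238 + P\right)$
$t = i \sqrt{1645874}$ ($t = \sqrt{-1645874} = i \sqrt{1645874} \approx 1282.9 i$)
$g{\left(1717,-1334 \right)} + t = 2 \cdot 1717 \left(2238 - 1334\right) + i \sqrt{1645874} = 2 \cdot 1717 \cdot 904 + i \sqrt{1645874} = 3104336 + i \sqrt{1645874}$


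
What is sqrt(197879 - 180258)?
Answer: sqrt(17621) ≈ 132.74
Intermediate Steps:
sqrt(197879 - 180258) = sqrt(17621)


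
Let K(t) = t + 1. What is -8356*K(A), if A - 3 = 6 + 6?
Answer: -133696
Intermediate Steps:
A = 15 (A = 3 + (6 + 6) = 3 + 12 = 15)
K(t) = 1 + t
-8356*K(A) = -8356*(1 + 15) = -8356*16 = -133696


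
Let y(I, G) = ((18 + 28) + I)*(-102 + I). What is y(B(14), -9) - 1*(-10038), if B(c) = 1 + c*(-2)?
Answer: 7587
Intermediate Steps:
B(c) = 1 - 2*c
y(I, G) = (-102 + I)*(46 + I) (y(I, G) = (46 + I)*(-102 + I) = (-102 + I)*(46 + I))
y(B(14), -9) - 1*(-10038) = (-4692 + (1 - 2*14)² - 56*(1 - 2*14)) - 1*(-10038) = (-4692 + (1 - 28)² - 56*(1 - 28)) + 10038 = (-4692 + (-27)² - 56*(-27)) + 10038 = (-4692 + 729 + 1512) + 10038 = -2451 + 10038 = 7587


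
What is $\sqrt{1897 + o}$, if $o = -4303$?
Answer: $i \sqrt{2406} \approx 49.051 i$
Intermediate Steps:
$\sqrt{1897 + o} = \sqrt{1897 - 4303} = \sqrt{-2406} = i \sqrt{2406}$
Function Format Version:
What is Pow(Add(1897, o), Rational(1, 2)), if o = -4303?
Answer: Mul(I, Pow(2406, Rational(1, 2))) ≈ Mul(49.051, I)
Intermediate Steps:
Pow(Add(1897, o), Rational(1, 2)) = Pow(Add(1897, -4303), Rational(1, 2)) = Pow(-2406, Rational(1, 2)) = Mul(I, Pow(2406, Rational(1, 2)))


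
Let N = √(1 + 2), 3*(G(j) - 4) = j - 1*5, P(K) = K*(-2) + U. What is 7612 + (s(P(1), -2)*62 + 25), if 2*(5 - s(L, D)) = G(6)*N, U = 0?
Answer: 7947 - 403*√3/3 ≈ 7714.3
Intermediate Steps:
P(K) = -2*K (P(K) = K*(-2) + 0 = -2*K + 0 = -2*K)
G(j) = 7/3 + j/3 (G(j) = 4 + (j - 1*5)/3 = 4 + (j - 5)/3 = 4 + (-5 + j)/3 = 4 + (-5/3 + j/3) = 7/3 + j/3)
N = √3 ≈ 1.7320
s(L, D) = 5 - 13*√3/6 (s(L, D) = 5 - (7/3 + (⅓)*6)*√3/2 = 5 - (7/3 + 2)*√3/2 = 5 - 13*√3/6)
7612 + (s(P(1), -2)*62 + 25) = 7612 + ((5 - 13*√3/6)*62 + 25) = 7612 + ((310 - 403*√3/3) + 25) = 7612 + (335 - 403*√3/3) = 7947 - 403*√3/3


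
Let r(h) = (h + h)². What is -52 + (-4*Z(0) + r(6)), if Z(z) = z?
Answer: 92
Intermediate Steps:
r(h) = 4*h² (r(h) = (2*h)² = 4*h²)
-52 + (-4*Z(0) + r(6)) = -52 + (-4*0 + 4*6²) = -52 + (0 + 4*36) = -52 + (0 + 144) = -52 + 144 = 92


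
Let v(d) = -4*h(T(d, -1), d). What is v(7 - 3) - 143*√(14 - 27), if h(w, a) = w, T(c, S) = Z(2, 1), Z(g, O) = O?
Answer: -4 - 143*I*√13 ≈ -4.0 - 515.59*I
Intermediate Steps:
T(c, S) = 1
v(d) = -4 (v(d) = -4*1 = -4)
v(7 - 3) - 143*√(14 - 27) = -4 - 143*√(14 - 27) = -4 - 143*I*√13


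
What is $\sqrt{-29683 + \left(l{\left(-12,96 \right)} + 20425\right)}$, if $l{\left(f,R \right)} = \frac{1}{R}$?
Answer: $\frac{i \sqrt{5332602}}{24} \approx 96.219 i$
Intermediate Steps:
$\sqrt{-29683 + \left(l{\left(-12,96 \right)} + 20425\right)} = \sqrt{-29683 + \left(\frac{1}{96} + 20425\right)} = \sqrt{-29683 + \frac{1960801}{96}} = \sqrt{- \frac{888767}{96}} = \frac{i \sqrt{5332602}}{24}$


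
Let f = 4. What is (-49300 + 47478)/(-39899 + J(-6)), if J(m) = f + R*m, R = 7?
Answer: 1822/39937 ≈ 0.045622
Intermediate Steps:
J(m) = 4 + 7*m
(-49300 + 47478)/(-39899 + J(-6)) = (-49300 + 47478)/(-39899 + (4 + 7*(-6))) = -1822/(-39899 + (4 - 42)) = -1822/(-39899 - 38) = -1822/(-39937) = -1822*(-1/39937) = 1822/39937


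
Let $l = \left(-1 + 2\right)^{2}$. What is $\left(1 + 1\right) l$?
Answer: $2$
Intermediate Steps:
$l = 1$ ($l = 1^{2} = 1$)
$\left(1 + 1\right) l = \left(1 + 1\right) 1 = 2 \cdot 1 = 2$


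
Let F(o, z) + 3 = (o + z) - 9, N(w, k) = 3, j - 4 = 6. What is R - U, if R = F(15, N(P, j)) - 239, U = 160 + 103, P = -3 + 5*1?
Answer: -496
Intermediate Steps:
j = 10 (j = 4 + 6 = 10)
P = 2 (P = -3 + 5 = 2)
F(o, z) = -12 + o + z (F(o, z) = -3 + ((o + z) - 9) = -3 + (-9 + o + z) = -12 + o + z)
U = 263
R = -233 (R = (-12 + 15 + 3) - 239 = 6 - 239 = -233)
R - U = -233 - 1*263 = -233 - 263 = -496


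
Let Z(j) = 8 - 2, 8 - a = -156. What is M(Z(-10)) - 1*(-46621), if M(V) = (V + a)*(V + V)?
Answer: 48661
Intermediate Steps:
a = 164 (a = 8 - 1*(-156) = 8 + 156 = 164)
Z(j) = 6
M(V) = 2*V*(164 + V) (M(V) = (V + 164)*(V + V) = (164 + V)*(2*V) = 2*V*(164 + V))
M(Z(-10)) - 1*(-46621) = 2*6*(164 + 6) - 1*(-46621) = 2*6*170 + 46621 = 2040 + 46621 = 48661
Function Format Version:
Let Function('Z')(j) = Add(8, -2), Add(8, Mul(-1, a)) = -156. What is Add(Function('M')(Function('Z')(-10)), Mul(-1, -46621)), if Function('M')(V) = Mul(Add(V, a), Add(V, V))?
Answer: 48661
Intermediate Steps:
a = 164 (a = Add(8, Mul(-1, -156)) = Add(8, 156) = 164)
Function('Z')(j) = 6
Function('M')(V) = Mul(2, V, Add(164, V)) (Function('M')(V) = Mul(Add(V, 164), Add(V, V)) = Mul(Add(164, V), Mul(2, V)) = Mul(2, V, Add(164, V)))
Add(Function('M')(Function('Z')(-10)), Mul(-1, -46621)) = Add(Mul(2, 6, Add(164, 6)), Mul(-1, -46621)) = Add(Mul(2, 6, 170), 46621) = Add(2040, 46621) = 48661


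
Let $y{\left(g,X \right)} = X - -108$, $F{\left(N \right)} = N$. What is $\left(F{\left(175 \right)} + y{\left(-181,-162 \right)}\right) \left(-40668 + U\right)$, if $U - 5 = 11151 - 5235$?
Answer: $-4204387$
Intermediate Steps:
$y{\left(g,X \right)} = 108 + X$ ($y{\left(g,X \right)} = X + 108 = 108 + X$)
$U = 5921$ ($U = 5 + \left(11151 - 5235\right) = 5 + 5916 = 5921$)
$\left(F{\left(175 \right)} + y{\left(-181,-162 \right)}\right) \left(-40668 + U\right) = \left(175 + \left(108 - 162\right)\right) \left(-40668 + 5921\right) = \left(175 - 54\right) \left(-34747\right) = 121 \left(-34747\right) = -4204387$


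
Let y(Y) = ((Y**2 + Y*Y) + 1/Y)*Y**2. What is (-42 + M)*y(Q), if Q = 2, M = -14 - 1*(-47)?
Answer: -306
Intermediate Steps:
M = 33 (M = -14 + 47 = 33)
y(Y) = Y**2*(1/Y + 2*Y**2) (y(Y) = ((Y**2 + Y**2) + 1/Y)*Y**2 = (2*Y**2 + 1/Y)*Y**2 = (1/Y + 2*Y**2)*Y**2 = Y**2*(1/Y + 2*Y**2))
(-42 + M)*y(Q) = (-42 + 33)*(2 + 2*2**4) = -9*(2 + 2*16) = -9*(2 + 32) = -9*34 = -306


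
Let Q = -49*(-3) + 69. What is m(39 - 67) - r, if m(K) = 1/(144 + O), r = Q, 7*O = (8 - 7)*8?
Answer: -219449/1016 ≈ -215.99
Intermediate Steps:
Q = 216 (Q = 147 + 69 = 216)
O = 8/7 (O = ((8 - 7)*8)/7 = (1*8)/7 = (1/7)*8 = 8/7 ≈ 1.1429)
r = 216
m(K) = 7/1016 (m(K) = 1/(144 + 8/7) = 1/(1016/7) = 7/1016)
m(39 - 67) - r = 7/1016 - 1*216 = 7/1016 - 216 = -219449/1016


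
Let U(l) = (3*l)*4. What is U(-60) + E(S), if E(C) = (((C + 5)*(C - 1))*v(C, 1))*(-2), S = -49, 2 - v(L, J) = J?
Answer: -5120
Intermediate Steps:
U(l) = 12*l
v(L, J) = 2 - J
E(C) = -2*(-1 + C)*(5 + C) (E(C) = (((C + 5)*(C - 1))*(2 - 1*1))*(-2) = (((5 + C)*(-1 + C))*(2 - 1))*(-2) = (((-1 + C)*(5 + C))*1)*(-2) = ((-1 + C)*(5 + C))*(-2) = -2*(-1 + C)*(5 + C))
U(-60) + E(S) = 12*(-60) + (10 - 8*(-49) - 2*(-49)²) = -720 + (10 + 392 - 2*2401) = -720 + (10 + 392 - 4802) = -720 - 4400 = -5120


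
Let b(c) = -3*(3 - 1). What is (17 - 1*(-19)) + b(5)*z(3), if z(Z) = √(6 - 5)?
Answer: 30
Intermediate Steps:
z(Z) = 1 (z(Z) = √1 = 1)
b(c) = -6 (b(c) = -3*2 = -6)
(17 - 1*(-19)) + b(5)*z(3) = (17 - 1*(-19)) - 6*1 = (17 + 19) - 6 = 36 - 6 = 30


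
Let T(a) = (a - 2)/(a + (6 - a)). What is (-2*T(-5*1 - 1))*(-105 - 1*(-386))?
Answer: 2248/3 ≈ 749.33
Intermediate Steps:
T(a) = -1/3 + a/6 (T(a) = (-2 + a)/6 = (-2 + a)*(1/6) = -1/3 + a/6)
(-2*T(-5*1 - 1))*(-105 - 1*(-386)) = (-2*(-1/3 + (-5*1 - 1)/6))*(-105 - 1*(-386)) = (-2*(-1/3 + (-5 - 1)/6))*(-105 + 386) = -2*(-1/3 + (1/6)*(-6))*281 = -2*(-1/3 - 1)*281 = -2*(-4/3)*281 = (8/3)*281 = 2248/3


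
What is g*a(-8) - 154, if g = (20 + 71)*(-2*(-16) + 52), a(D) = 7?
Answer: 53354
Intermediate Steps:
g = 7644 (g = 91*(32 + 52) = 91*84 = 7644)
g*a(-8) - 154 = 7644*7 - 154 = 53508 - 154 = 53354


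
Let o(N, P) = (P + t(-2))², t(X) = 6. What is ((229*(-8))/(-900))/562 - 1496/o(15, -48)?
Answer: -290681/344225 ≈ -0.84445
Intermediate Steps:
o(N, P) = (6 + P)² (o(N, P) = (P + 6)² = (6 + P)²)
((229*(-8))/(-900))/562 - 1496/o(15, -48) = ((229*(-8))/(-900))/562 - 1496/(6 - 48)² = -1832*(-1/900)*(1/562) - 1496/((-42)²) = (458/225)*(1/562) - 1496/1764 = 229/63225 - 1496*1/1764 = 229/63225 - 374/441 = -290681/344225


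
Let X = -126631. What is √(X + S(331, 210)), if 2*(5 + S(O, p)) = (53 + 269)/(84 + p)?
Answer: I*√223384938/42 ≈ 355.86*I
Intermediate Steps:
S(O, p) = -5 + 161/(84 + p) (S(O, p) = -5 + ((53 + 269)/(84 + p))/2 = -5 + (322/(84 + p))/2 = -5 + 161/(84 + p))
√(X + S(331, 210)) = √(-126631 + (-259 - 5*210)/(84 + 210)) = √(-126631 + (-259 - 1050)/294) = √(-126631 + (1/294)*(-1309)) = √(-126631 - 187/42) = √(-5318689/42) = I*√223384938/42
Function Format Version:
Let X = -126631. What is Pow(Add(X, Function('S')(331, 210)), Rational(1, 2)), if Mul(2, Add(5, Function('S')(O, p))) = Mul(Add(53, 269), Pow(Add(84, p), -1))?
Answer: Mul(Rational(1, 42), I, Pow(223384938, Rational(1, 2))) ≈ Mul(355.86, I)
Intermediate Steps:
Function('S')(O, p) = Add(-5, Mul(161, Pow(Add(84, p), -1))) (Function('S')(O, p) = Add(-5, Mul(Rational(1, 2), Mul(Add(53, 269), Pow(Add(84, p), -1)))) = Add(-5, Mul(Rational(1, 2), Mul(322, Pow(Add(84, p), -1)))) = Add(-5, Mul(161, Pow(Add(84, p), -1))))
Pow(Add(X, Function('S')(331, 210)), Rational(1, 2)) = Pow(Add(-126631, Mul(Pow(Add(84, 210), -1), Add(-259, Mul(-5, 210)))), Rational(1, 2)) = Pow(Add(-126631, Mul(Pow(294, -1), Add(-259, -1050))), Rational(1, 2)) = Pow(Add(-126631, Mul(Rational(1, 294), -1309)), Rational(1, 2)) = Pow(Add(-126631, Rational(-187, 42)), Rational(1, 2)) = Pow(Rational(-5318689, 42), Rational(1, 2)) = Mul(Rational(1, 42), I, Pow(223384938, Rational(1, 2)))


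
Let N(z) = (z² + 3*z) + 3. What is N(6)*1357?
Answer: 77349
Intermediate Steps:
N(z) = 3 + z² + 3*z
N(6)*1357 = (3 + 6² + 3*6)*1357 = (3 + 36 + 18)*1357 = 57*1357 = 77349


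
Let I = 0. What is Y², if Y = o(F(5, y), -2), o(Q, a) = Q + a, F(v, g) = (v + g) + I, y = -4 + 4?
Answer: 9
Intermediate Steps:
y = 0
F(v, g) = g + v (F(v, g) = (v + g) + 0 = (g + v) + 0 = g + v)
Y = 3 (Y = (0 + 5) - 2 = 5 - 2 = 3)
Y² = 3² = 9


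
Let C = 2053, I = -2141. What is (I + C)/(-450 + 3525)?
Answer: -88/3075 ≈ -0.028618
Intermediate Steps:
(I + C)/(-450 + 3525) = (-2141 + 2053)/(-450 + 3525) = -88/3075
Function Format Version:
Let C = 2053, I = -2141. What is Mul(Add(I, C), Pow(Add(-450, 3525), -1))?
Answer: Rational(-88, 3075) ≈ -0.028618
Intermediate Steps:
Mul(Add(I, C), Pow(Add(-450, 3525), -1)) = Mul(Add(-2141, 2053), Pow(Add(-450, 3525), -1)) = Mul(-88, Pow(3075, -1)) = Mul(-88, Rational(1, 3075)) = Rational(-88, 3075)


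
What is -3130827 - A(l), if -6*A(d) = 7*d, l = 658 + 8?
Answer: -3130050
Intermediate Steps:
l = 666
A(d) = -7*d/6
-3130827 - A(l) = -3130827 - (-7)*666/6 = -3130827 - 1*(-777) = -3130827 + 777 = -3130050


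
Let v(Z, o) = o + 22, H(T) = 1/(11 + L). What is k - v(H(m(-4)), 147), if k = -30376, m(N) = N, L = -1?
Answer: -30545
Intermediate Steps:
H(T) = ⅒ (H(T) = 1/(11 - 1) = 1/10 = ⅒)
v(Z, o) = 22 + o
k - v(H(m(-4)), 147) = -30376 - (22 + 147) = -30376 - 1*169 = -30376 - 169 = -30545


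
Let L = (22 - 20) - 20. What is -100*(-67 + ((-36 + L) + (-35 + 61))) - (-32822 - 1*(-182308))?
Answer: -139986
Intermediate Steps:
L = -18 (L = 2 - 20 = -18)
-100*(-67 + ((-36 + L) + (-35 + 61))) - (-32822 - 1*(-182308)) = -100*(-67 + ((-36 - 18) + (-35 + 61))) - (-32822 - 1*(-182308)) = -100*(-67 + (-54 + 26)) - (-32822 + 182308) = -100*(-67 - 28) - 1*149486 = -100*(-95) - 149486 = 9500 - 149486 = -139986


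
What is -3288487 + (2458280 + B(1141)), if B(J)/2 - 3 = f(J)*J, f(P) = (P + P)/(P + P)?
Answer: -827919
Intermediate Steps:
f(P) = 1 (f(P) = (2*P)/((2*P)) = (2*P)*(1/(2*P)) = 1)
B(J) = 6 + 2*J (B(J) = 6 + 2*(1*J) = 6 + 2*J)
-3288487 + (2458280 + B(1141)) = -3288487 + (2458280 + (6 + 2*1141)) = -3288487 + (2458280 + (6 + 2282)) = -3288487 + (2458280 + 2288) = -3288487 + 2460568 = -827919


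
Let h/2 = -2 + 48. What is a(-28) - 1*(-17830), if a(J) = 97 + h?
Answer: 18019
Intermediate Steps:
h = 92 (h = 2*(-2 + 48) = 2*46 = 92)
a(J) = 189 (a(J) = 97 + 92 = 189)
a(-28) - 1*(-17830) = 189 - 1*(-17830) = 189 + 17830 = 18019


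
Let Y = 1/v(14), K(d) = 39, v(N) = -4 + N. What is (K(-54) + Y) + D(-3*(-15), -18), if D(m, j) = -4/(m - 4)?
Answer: 15991/410 ≈ 39.002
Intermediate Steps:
Y = ⅒ (Y = 1/(-4 + 14) = 1/10 = ⅒ ≈ 0.10000)
D(m, j) = -4/(-4 + m)
(K(-54) + Y) + D(-3*(-15), -18) = (39 + ⅒) - 4/(-4 - 3*(-15)) = 391/10 - 4/(-4 + 45) = 391/10 - 4/41 = 15991/410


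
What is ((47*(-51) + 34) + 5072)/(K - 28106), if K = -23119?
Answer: -903/17075 ≈ -0.052884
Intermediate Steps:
((47*(-51) + 34) + 5072)/(K - 28106) = ((47*(-51) + 34) + 5072)/(-23119 - 28106) = ((-2397 + 34) + 5072)/(-51225) = (-2363 + 5072)*(-1/51225) = 2709*(-1/51225) = -903/17075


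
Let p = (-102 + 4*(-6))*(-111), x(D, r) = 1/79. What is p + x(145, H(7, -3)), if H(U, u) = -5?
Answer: 1104895/79 ≈ 13986.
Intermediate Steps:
x(D, r) = 1/79
p = 13986 (p = (-102 - 24)*(-111) = -126*(-111) = 13986)
p + x(145, H(7, -3)) = 13986 + 1/79 = 1104895/79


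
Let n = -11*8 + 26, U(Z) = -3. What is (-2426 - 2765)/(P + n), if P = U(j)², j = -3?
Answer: 5191/53 ≈ 97.943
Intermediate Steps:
n = -62 (n = -88 + 26 = -62)
P = 9 (P = (-3)² = 9)
(-2426 - 2765)/(P + n) = (-2426 - 2765)/(9 - 62) = -5191/(-53) = -5191*(-1/53) = 5191/53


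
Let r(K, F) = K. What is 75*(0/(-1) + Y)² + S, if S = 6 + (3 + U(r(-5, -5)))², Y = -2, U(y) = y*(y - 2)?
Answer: 1750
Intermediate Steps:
U(y) = y*(-2 + y)
S = 1450 (S = 6 + (3 - 5*(-2 - 5))² = 6 + (3 - 5*(-7))² = 6 + (3 + 35)² = 6 + 38² = 6 + 1444 = 1450)
75*(0/(-1) + Y)² + S = 75*(0/(-1) - 2)² + 1450 = 75*(0*(-1) - 2)² + 1450 = 75*(0 - 2)² + 1450 = 75*(-2)² + 1450 = 75*4 + 1450 = 300 + 1450 = 1750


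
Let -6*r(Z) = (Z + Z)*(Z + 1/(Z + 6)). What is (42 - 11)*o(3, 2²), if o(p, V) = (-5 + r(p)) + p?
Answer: -1426/9 ≈ -158.44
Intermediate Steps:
r(Z) = -Z*(Z + 1/(6 + Z))/3 (r(Z) = -(Z + Z)*(Z + 1/(Z + 6))/6 = -2*Z*(Z + 1/(6 + Z))/6 = -Z*(Z + 1/(6 + Z))/3)
o(p, V) = -5 + p - p*(1 + p² + 6*p)/(18 + 3*p) (o(p, V) = (-5 - p*(1 + p² + 6*p)/(18 + 3*p)) + p = -5 + p - p*(1 + p² + 6*p)/(18 + 3*p))
(42 - 11)*o(3, 2²) = (42 - 11)*((-90 - 1*3³ - 3*3² + 2*3)/(3*(6 + 3))) = 31*((⅓)*(-90 - 1*27 - 3*9 + 6)/9) = 31*((⅓)*(⅑)*(-90 - 27 - 27 + 6)) = 31*((⅓)*(⅑)*(-138)) = 31*(-46/9) = -1426/9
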